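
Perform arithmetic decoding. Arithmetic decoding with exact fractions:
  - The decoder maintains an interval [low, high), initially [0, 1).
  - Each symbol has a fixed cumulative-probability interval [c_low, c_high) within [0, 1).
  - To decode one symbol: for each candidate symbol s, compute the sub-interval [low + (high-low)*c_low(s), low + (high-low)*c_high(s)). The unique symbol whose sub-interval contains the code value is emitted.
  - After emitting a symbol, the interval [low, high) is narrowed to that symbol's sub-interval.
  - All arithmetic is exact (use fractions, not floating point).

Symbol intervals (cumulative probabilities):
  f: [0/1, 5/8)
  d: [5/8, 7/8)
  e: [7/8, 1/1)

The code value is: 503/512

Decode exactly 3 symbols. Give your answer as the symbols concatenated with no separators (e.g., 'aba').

Step 1: interval [0/1, 1/1), width = 1/1 - 0/1 = 1/1
  'f': [0/1 + 1/1*0/1, 0/1 + 1/1*5/8) = [0/1, 5/8)
  'd': [0/1 + 1/1*5/8, 0/1 + 1/1*7/8) = [5/8, 7/8)
  'e': [0/1 + 1/1*7/8, 0/1 + 1/1*1/1) = [7/8, 1/1) <- contains code 503/512
  emit 'e', narrow to [7/8, 1/1)
Step 2: interval [7/8, 1/1), width = 1/1 - 7/8 = 1/8
  'f': [7/8 + 1/8*0/1, 7/8 + 1/8*5/8) = [7/8, 61/64)
  'd': [7/8 + 1/8*5/8, 7/8 + 1/8*7/8) = [61/64, 63/64) <- contains code 503/512
  'e': [7/8 + 1/8*7/8, 7/8 + 1/8*1/1) = [63/64, 1/1)
  emit 'd', narrow to [61/64, 63/64)
Step 3: interval [61/64, 63/64), width = 63/64 - 61/64 = 1/32
  'f': [61/64 + 1/32*0/1, 61/64 + 1/32*5/8) = [61/64, 249/256)
  'd': [61/64 + 1/32*5/8, 61/64 + 1/32*7/8) = [249/256, 251/256)
  'e': [61/64 + 1/32*7/8, 61/64 + 1/32*1/1) = [251/256, 63/64) <- contains code 503/512
  emit 'e', narrow to [251/256, 63/64)

Answer: ede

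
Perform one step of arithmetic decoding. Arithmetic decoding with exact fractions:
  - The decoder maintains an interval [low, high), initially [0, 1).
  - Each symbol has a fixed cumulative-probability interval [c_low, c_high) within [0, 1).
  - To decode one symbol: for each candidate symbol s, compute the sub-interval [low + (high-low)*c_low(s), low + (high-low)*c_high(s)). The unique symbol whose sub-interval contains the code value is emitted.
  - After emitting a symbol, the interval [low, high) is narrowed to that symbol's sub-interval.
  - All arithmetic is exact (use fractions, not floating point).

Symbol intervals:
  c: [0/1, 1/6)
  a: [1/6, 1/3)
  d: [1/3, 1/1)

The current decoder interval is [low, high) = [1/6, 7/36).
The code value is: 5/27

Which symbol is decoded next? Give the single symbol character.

Answer: d

Derivation:
Interval width = high − low = 7/36 − 1/6 = 1/36
Scaled code = (code − low) / width = (5/27 − 1/6) / 1/36 = 2/3
  c: [0/1, 1/6) 
  a: [1/6, 1/3) 
  d: [1/3, 1/1) ← scaled code falls here ✓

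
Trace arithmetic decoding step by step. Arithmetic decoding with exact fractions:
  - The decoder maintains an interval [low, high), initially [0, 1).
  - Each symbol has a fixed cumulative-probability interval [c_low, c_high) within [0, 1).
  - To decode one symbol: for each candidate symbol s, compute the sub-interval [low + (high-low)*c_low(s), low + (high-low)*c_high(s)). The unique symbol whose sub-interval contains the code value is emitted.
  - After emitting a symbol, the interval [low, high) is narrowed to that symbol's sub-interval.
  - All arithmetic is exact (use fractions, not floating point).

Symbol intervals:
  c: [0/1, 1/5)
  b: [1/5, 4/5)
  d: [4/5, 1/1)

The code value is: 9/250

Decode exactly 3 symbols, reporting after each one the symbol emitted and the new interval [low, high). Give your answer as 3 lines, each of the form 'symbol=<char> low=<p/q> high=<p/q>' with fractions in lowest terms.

Answer: symbol=c low=0/1 high=1/5
symbol=c low=0/1 high=1/25
symbol=d low=4/125 high=1/25

Derivation:
Step 1: interval [0/1, 1/1), width = 1/1 - 0/1 = 1/1
  'c': [0/1 + 1/1*0/1, 0/1 + 1/1*1/5) = [0/1, 1/5) <- contains code 9/250
  'b': [0/1 + 1/1*1/5, 0/1 + 1/1*4/5) = [1/5, 4/5)
  'd': [0/1 + 1/1*4/5, 0/1 + 1/1*1/1) = [4/5, 1/1)
  emit 'c', narrow to [0/1, 1/5)
Step 2: interval [0/1, 1/5), width = 1/5 - 0/1 = 1/5
  'c': [0/1 + 1/5*0/1, 0/1 + 1/5*1/5) = [0/1, 1/25) <- contains code 9/250
  'b': [0/1 + 1/5*1/5, 0/1 + 1/5*4/5) = [1/25, 4/25)
  'd': [0/1 + 1/5*4/5, 0/1 + 1/5*1/1) = [4/25, 1/5)
  emit 'c', narrow to [0/1, 1/25)
Step 3: interval [0/1, 1/25), width = 1/25 - 0/1 = 1/25
  'c': [0/1 + 1/25*0/1, 0/1 + 1/25*1/5) = [0/1, 1/125)
  'b': [0/1 + 1/25*1/5, 0/1 + 1/25*4/5) = [1/125, 4/125)
  'd': [0/1 + 1/25*4/5, 0/1 + 1/25*1/1) = [4/125, 1/25) <- contains code 9/250
  emit 'd', narrow to [4/125, 1/25)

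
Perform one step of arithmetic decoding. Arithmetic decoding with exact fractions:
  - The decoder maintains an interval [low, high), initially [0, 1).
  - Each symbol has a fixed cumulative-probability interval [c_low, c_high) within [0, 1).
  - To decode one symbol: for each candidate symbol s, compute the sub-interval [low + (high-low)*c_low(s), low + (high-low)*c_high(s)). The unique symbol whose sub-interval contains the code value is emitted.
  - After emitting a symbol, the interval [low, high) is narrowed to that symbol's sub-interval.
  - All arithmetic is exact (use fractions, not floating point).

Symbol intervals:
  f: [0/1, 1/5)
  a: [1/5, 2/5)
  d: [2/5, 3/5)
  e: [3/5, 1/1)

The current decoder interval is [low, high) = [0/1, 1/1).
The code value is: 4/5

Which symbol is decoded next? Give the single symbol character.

Answer: e

Derivation:
Interval width = high − low = 1/1 − 0/1 = 1/1
Scaled code = (code − low) / width = (4/5 − 0/1) / 1/1 = 4/5
  f: [0/1, 1/5) 
  a: [1/5, 2/5) 
  d: [2/5, 3/5) 
  e: [3/5, 1/1) ← scaled code falls here ✓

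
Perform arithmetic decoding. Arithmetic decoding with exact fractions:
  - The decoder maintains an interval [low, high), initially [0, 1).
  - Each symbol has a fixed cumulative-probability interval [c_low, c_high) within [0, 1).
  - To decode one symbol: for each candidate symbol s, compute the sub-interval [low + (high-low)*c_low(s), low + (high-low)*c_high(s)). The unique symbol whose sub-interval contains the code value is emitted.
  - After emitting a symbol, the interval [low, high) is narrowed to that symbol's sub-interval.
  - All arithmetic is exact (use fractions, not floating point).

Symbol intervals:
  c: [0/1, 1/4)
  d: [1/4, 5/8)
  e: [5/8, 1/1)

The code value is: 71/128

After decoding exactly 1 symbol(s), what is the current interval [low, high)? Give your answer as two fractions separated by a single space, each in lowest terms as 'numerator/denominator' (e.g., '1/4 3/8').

Step 1: interval [0/1, 1/1), width = 1/1 - 0/1 = 1/1
  'c': [0/1 + 1/1*0/1, 0/1 + 1/1*1/4) = [0/1, 1/4)
  'd': [0/1 + 1/1*1/4, 0/1 + 1/1*5/8) = [1/4, 5/8) <- contains code 71/128
  'e': [0/1 + 1/1*5/8, 0/1 + 1/1*1/1) = [5/8, 1/1)
  emit 'd', narrow to [1/4, 5/8)

Answer: 1/4 5/8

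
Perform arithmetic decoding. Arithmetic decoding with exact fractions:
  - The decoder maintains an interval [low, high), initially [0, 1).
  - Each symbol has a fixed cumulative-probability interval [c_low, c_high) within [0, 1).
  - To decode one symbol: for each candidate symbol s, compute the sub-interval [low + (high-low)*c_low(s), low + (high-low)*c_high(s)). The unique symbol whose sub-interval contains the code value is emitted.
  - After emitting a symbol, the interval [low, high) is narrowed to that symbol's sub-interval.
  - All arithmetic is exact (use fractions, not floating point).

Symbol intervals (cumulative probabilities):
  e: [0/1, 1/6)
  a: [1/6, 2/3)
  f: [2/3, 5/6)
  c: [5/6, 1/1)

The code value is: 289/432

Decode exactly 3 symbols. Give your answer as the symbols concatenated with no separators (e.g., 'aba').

Answer: fee

Derivation:
Step 1: interval [0/1, 1/1), width = 1/1 - 0/1 = 1/1
  'e': [0/1 + 1/1*0/1, 0/1 + 1/1*1/6) = [0/1, 1/6)
  'a': [0/1 + 1/1*1/6, 0/1 + 1/1*2/3) = [1/6, 2/3)
  'f': [0/1 + 1/1*2/3, 0/1 + 1/1*5/6) = [2/3, 5/6) <- contains code 289/432
  'c': [0/1 + 1/1*5/6, 0/1 + 1/1*1/1) = [5/6, 1/1)
  emit 'f', narrow to [2/3, 5/6)
Step 2: interval [2/3, 5/6), width = 5/6 - 2/3 = 1/6
  'e': [2/3 + 1/6*0/1, 2/3 + 1/6*1/6) = [2/3, 25/36) <- contains code 289/432
  'a': [2/3 + 1/6*1/6, 2/3 + 1/6*2/3) = [25/36, 7/9)
  'f': [2/3 + 1/6*2/3, 2/3 + 1/6*5/6) = [7/9, 29/36)
  'c': [2/3 + 1/6*5/6, 2/3 + 1/6*1/1) = [29/36, 5/6)
  emit 'e', narrow to [2/3, 25/36)
Step 3: interval [2/3, 25/36), width = 25/36 - 2/3 = 1/36
  'e': [2/3 + 1/36*0/1, 2/3 + 1/36*1/6) = [2/3, 145/216) <- contains code 289/432
  'a': [2/3 + 1/36*1/6, 2/3 + 1/36*2/3) = [145/216, 37/54)
  'f': [2/3 + 1/36*2/3, 2/3 + 1/36*5/6) = [37/54, 149/216)
  'c': [2/3 + 1/36*5/6, 2/3 + 1/36*1/1) = [149/216, 25/36)
  emit 'e', narrow to [2/3, 145/216)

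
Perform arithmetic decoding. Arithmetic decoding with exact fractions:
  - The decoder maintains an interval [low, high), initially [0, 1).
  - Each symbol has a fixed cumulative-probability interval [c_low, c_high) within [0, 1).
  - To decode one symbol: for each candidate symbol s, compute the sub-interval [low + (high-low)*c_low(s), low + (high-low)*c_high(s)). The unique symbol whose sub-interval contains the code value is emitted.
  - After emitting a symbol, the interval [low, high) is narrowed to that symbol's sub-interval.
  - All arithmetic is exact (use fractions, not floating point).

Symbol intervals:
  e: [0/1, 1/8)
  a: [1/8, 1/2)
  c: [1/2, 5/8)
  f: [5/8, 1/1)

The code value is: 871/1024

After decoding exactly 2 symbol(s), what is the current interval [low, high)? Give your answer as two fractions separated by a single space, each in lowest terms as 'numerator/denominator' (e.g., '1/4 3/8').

Answer: 13/16 55/64

Derivation:
Step 1: interval [0/1, 1/1), width = 1/1 - 0/1 = 1/1
  'e': [0/1 + 1/1*0/1, 0/1 + 1/1*1/8) = [0/1, 1/8)
  'a': [0/1 + 1/1*1/8, 0/1 + 1/1*1/2) = [1/8, 1/2)
  'c': [0/1 + 1/1*1/2, 0/1 + 1/1*5/8) = [1/2, 5/8)
  'f': [0/1 + 1/1*5/8, 0/1 + 1/1*1/1) = [5/8, 1/1) <- contains code 871/1024
  emit 'f', narrow to [5/8, 1/1)
Step 2: interval [5/8, 1/1), width = 1/1 - 5/8 = 3/8
  'e': [5/8 + 3/8*0/1, 5/8 + 3/8*1/8) = [5/8, 43/64)
  'a': [5/8 + 3/8*1/8, 5/8 + 3/8*1/2) = [43/64, 13/16)
  'c': [5/8 + 3/8*1/2, 5/8 + 3/8*5/8) = [13/16, 55/64) <- contains code 871/1024
  'f': [5/8 + 3/8*5/8, 5/8 + 3/8*1/1) = [55/64, 1/1)
  emit 'c', narrow to [13/16, 55/64)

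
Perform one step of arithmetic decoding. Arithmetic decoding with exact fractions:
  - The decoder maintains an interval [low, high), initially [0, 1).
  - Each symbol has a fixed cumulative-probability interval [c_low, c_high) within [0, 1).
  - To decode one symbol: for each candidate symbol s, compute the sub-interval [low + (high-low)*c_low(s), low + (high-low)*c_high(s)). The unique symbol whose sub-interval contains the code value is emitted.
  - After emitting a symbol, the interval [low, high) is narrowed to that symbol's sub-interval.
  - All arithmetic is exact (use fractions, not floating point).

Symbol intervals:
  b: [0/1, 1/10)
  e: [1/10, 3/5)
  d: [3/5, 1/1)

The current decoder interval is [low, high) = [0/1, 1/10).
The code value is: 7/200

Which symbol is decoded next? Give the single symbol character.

Answer: e

Derivation:
Interval width = high − low = 1/10 − 0/1 = 1/10
Scaled code = (code − low) / width = (7/200 − 0/1) / 1/10 = 7/20
  b: [0/1, 1/10) 
  e: [1/10, 3/5) ← scaled code falls here ✓
  d: [3/5, 1/1) 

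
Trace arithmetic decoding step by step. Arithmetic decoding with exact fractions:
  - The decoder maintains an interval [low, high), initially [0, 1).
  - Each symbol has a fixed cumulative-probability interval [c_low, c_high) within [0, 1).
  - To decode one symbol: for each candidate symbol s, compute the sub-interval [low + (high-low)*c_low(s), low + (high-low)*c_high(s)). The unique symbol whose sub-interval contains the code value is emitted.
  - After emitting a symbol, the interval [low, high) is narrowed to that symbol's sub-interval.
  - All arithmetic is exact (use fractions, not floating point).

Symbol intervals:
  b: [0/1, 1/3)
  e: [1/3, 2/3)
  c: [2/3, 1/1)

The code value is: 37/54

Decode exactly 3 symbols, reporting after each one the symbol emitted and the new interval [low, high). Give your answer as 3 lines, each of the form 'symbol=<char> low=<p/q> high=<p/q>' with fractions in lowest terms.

Answer: symbol=c low=2/3 high=1/1
symbol=b low=2/3 high=7/9
symbol=b low=2/3 high=19/27

Derivation:
Step 1: interval [0/1, 1/1), width = 1/1 - 0/1 = 1/1
  'b': [0/1 + 1/1*0/1, 0/1 + 1/1*1/3) = [0/1, 1/3)
  'e': [0/1 + 1/1*1/3, 0/1 + 1/1*2/3) = [1/3, 2/3)
  'c': [0/1 + 1/1*2/3, 0/1 + 1/1*1/1) = [2/3, 1/1) <- contains code 37/54
  emit 'c', narrow to [2/3, 1/1)
Step 2: interval [2/3, 1/1), width = 1/1 - 2/3 = 1/3
  'b': [2/3 + 1/3*0/1, 2/3 + 1/3*1/3) = [2/3, 7/9) <- contains code 37/54
  'e': [2/3 + 1/3*1/3, 2/3 + 1/3*2/3) = [7/9, 8/9)
  'c': [2/3 + 1/3*2/3, 2/3 + 1/3*1/1) = [8/9, 1/1)
  emit 'b', narrow to [2/3, 7/9)
Step 3: interval [2/3, 7/9), width = 7/9 - 2/3 = 1/9
  'b': [2/3 + 1/9*0/1, 2/3 + 1/9*1/3) = [2/3, 19/27) <- contains code 37/54
  'e': [2/3 + 1/9*1/3, 2/3 + 1/9*2/3) = [19/27, 20/27)
  'c': [2/3 + 1/9*2/3, 2/3 + 1/9*1/1) = [20/27, 7/9)
  emit 'b', narrow to [2/3, 19/27)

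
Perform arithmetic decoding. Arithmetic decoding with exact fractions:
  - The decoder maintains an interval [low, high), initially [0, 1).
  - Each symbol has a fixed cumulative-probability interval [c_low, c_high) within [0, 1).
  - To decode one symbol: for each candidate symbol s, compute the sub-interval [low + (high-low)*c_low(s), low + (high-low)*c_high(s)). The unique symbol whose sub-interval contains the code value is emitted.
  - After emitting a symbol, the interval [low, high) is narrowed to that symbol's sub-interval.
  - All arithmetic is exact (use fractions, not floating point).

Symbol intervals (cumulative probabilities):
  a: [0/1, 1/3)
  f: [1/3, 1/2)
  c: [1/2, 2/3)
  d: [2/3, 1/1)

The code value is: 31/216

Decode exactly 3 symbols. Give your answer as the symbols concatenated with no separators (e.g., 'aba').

Answer: afc

Derivation:
Step 1: interval [0/1, 1/1), width = 1/1 - 0/1 = 1/1
  'a': [0/1 + 1/1*0/1, 0/1 + 1/1*1/3) = [0/1, 1/3) <- contains code 31/216
  'f': [0/1 + 1/1*1/3, 0/1 + 1/1*1/2) = [1/3, 1/2)
  'c': [0/1 + 1/1*1/2, 0/1 + 1/1*2/3) = [1/2, 2/3)
  'd': [0/1 + 1/1*2/3, 0/1 + 1/1*1/1) = [2/3, 1/1)
  emit 'a', narrow to [0/1, 1/3)
Step 2: interval [0/1, 1/3), width = 1/3 - 0/1 = 1/3
  'a': [0/1 + 1/3*0/1, 0/1 + 1/3*1/3) = [0/1, 1/9)
  'f': [0/1 + 1/3*1/3, 0/1 + 1/3*1/2) = [1/9, 1/6) <- contains code 31/216
  'c': [0/1 + 1/3*1/2, 0/1 + 1/3*2/3) = [1/6, 2/9)
  'd': [0/1 + 1/3*2/3, 0/1 + 1/3*1/1) = [2/9, 1/3)
  emit 'f', narrow to [1/9, 1/6)
Step 3: interval [1/9, 1/6), width = 1/6 - 1/9 = 1/18
  'a': [1/9 + 1/18*0/1, 1/9 + 1/18*1/3) = [1/9, 7/54)
  'f': [1/9 + 1/18*1/3, 1/9 + 1/18*1/2) = [7/54, 5/36)
  'c': [1/9 + 1/18*1/2, 1/9 + 1/18*2/3) = [5/36, 4/27) <- contains code 31/216
  'd': [1/9 + 1/18*2/3, 1/9 + 1/18*1/1) = [4/27, 1/6)
  emit 'c', narrow to [5/36, 4/27)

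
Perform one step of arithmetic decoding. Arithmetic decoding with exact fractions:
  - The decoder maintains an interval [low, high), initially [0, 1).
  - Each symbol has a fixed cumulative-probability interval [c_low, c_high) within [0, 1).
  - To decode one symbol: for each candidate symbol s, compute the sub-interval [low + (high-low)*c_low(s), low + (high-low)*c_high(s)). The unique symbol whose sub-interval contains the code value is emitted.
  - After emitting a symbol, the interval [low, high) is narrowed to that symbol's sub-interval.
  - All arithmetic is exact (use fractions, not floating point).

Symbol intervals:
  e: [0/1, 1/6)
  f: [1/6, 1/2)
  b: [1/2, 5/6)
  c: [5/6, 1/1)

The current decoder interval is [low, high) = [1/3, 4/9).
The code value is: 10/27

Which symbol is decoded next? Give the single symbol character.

Interval width = high − low = 4/9 − 1/3 = 1/9
Scaled code = (code − low) / width = (10/27 − 1/3) / 1/9 = 1/3
  e: [0/1, 1/6) 
  f: [1/6, 1/2) ← scaled code falls here ✓
  b: [1/2, 5/6) 
  c: [5/6, 1/1) 

Answer: f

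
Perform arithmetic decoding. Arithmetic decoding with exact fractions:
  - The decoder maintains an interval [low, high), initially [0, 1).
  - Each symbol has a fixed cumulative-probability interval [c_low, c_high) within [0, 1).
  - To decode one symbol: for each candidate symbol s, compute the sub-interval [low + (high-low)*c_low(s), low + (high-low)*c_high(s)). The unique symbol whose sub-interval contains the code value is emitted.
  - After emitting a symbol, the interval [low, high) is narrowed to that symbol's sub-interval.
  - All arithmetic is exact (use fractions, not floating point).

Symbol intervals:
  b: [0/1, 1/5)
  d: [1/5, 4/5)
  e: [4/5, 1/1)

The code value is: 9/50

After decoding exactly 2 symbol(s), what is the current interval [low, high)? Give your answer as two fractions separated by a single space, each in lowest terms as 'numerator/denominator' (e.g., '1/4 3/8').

Answer: 4/25 1/5

Derivation:
Step 1: interval [0/1, 1/1), width = 1/1 - 0/1 = 1/1
  'b': [0/1 + 1/1*0/1, 0/1 + 1/1*1/5) = [0/1, 1/5) <- contains code 9/50
  'd': [0/1 + 1/1*1/5, 0/1 + 1/1*4/5) = [1/5, 4/5)
  'e': [0/1 + 1/1*4/5, 0/1 + 1/1*1/1) = [4/5, 1/1)
  emit 'b', narrow to [0/1, 1/5)
Step 2: interval [0/1, 1/5), width = 1/5 - 0/1 = 1/5
  'b': [0/1 + 1/5*0/1, 0/1 + 1/5*1/5) = [0/1, 1/25)
  'd': [0/1 + 1/5*1/5, 0/1 + 1/5*4/5) = [1/25, 4/25)
  'e': [0/1 + 1/5*4/5, 0/1 + 1/5*1/1) = [4/25, 1/5) <- contains code 9/50
  emit 'e', narrow to [4/25, 1/5)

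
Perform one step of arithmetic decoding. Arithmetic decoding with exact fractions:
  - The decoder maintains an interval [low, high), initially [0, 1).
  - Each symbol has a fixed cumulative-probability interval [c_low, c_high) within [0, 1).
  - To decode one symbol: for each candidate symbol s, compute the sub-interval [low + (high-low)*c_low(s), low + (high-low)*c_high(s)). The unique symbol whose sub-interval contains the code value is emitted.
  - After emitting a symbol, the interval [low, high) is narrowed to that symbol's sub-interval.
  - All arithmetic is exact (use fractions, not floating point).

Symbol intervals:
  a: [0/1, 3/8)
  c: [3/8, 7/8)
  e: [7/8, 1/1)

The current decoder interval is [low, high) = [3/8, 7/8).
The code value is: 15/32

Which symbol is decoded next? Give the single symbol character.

Interval width = high − low = 7/8 − 3/8 = 1/2
Scaled code = (code − low) / width = (15/32 − 3/8) / 1/2 = 3/16
  a: [0/1, 3/8) ← scaled code falls here ✓
  c: [3/8, 7/8) 
  e: [7/8, 1/1) 

Answer: a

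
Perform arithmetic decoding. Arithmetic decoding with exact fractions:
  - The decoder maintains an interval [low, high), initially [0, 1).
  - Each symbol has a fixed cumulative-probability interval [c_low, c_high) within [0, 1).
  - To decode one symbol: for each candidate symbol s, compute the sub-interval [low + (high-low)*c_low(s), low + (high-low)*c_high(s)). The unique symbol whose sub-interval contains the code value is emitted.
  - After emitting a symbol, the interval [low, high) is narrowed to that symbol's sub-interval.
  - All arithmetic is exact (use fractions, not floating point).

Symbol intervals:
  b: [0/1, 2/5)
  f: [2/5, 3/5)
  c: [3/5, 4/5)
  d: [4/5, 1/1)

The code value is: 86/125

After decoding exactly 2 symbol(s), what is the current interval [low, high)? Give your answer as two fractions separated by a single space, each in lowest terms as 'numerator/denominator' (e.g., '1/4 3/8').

Answer: 17/25 18/25

Derivation:
Step 1: interval [0/1, 1/1), width = 1/1 - 0/1 = 1/1
  'b': [0/1 + 1/1*0/1, 0/1 + 1/1*2/5) = [0/1, 2/5)
  'f': [0/1 + 1/1*2/5, 0/1 + 1/1*3/5) = [2/5, 3/5)
  'c': [0/1 + 1/1*3/5, 0/1 + 1/1*4/5) = [3/5, 4/5) <- contains code 86/125
  'd': [0/1 + 1/1*4/5, 0/1 + 1/1*1/1) = [4/5, 1/1)
  emit 'c', narrow to [3/5, 4/5)
Step 2: interval [3/5, 4/5), width = 4/5 - 3/5 = 1/5
  'b': [3/5 + 1/5*0/1, 3/5 + 1/5*2/5) = [3/5, 17/25)
  'f': [3/5 + 1/5*2/5, 3/5 + 1/5*3/5) = [17/25, 18/25) <- contains code 86/125
  'c': [3/5 + 1/5*3/5, 3/5 + 1/5*4/5) = [18/25, 19/25)
  'd': [3/5 + 1/5*4/5, 3/5 + 1/5*1/1) = [19/25, 4/5)
  emit 'f', narrow to [17/25, 18/25)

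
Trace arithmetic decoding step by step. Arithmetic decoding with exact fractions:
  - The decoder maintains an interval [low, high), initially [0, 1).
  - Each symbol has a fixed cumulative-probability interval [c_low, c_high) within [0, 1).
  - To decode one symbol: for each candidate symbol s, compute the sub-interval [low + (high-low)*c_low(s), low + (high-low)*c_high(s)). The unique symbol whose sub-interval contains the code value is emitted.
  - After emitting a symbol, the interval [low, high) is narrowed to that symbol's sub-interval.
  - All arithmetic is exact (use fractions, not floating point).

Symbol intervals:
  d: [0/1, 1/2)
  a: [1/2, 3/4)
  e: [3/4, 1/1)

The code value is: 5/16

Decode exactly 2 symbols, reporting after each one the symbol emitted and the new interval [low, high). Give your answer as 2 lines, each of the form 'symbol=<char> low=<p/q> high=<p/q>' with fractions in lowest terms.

Step 1: interval [0/1, 1/1), width = 1/1 - 0/1 = 1/1
  'd': [0/1 + 1/1*0/1, 0/1 + 1/1*1/2) = [0/1, 1/2) <- contains code 5/16
  'a': [0/1 + 1/1*1/2, 0/1 + 1/1*3/4) = [1/2, 3/4)
  'e': [0/1 + 1/1*3/4, 0/1 + 1/1*1/1) = [3/4, 1/1)
  emit 'd', narrow to [0/1, 1/2)
Step 2: interval [0/1, 1/2), width = 1/2 - 0/1 = 1/2
  'd': [0/1 + 1/2*0/1, 0/1 + 1/2*1/2) = [0/1, 1/4)
  'a': [0/1 + 1/2*1/2, 0/1 + 1/2*3/4) = [1/4, 3/8) <- contains code 5/16
  'e': [0/1 + 1/2*3/4, 0/1 + 1/2*1/1) = [3/8, 1/2)
  emit 'a', narrow to [1/4, 3/8)

Answer: symbol=d low=0/1 high=1/2
symbol=a low=1/4 high=3/8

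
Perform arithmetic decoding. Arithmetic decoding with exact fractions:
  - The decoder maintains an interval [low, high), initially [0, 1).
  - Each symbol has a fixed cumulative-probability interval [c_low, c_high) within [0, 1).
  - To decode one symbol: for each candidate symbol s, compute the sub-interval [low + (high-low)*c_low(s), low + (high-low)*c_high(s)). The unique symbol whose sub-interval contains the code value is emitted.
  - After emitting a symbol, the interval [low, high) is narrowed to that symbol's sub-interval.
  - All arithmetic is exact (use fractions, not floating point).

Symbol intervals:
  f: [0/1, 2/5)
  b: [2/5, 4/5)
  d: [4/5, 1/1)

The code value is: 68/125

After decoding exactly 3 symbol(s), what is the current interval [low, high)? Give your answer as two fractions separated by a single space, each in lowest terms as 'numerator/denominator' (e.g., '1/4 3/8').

Step 1: interval [0/1, 1/1), width = 1/1 - 0/1 = 1/1
  'f': [0/1 + 1/1*0/1, 0/1 + 1/1*2/5) = [0/1, 2/5)
  'b': [0/1 + 1/1*2/5, 0/1 + 1/1*4/5) = [2/5, 4/5) <- contains code 68/125
  'd': [0/1 + 1/1*4/5, 0/1 + 1/1*1/1) = [4/5, 1/1)
  emit 'b', narrow to [2/5, 4/5)
Step 2: interval [2/5, 4/5), width = 4/5 - 2/5 = 2/5
  'f': [2/5 + 2/5*0/1, 2/5 + 2/5*2/5) = [2/5, 14/25) <- contains code 68/125
  'b': [2/5 + 2/5*2/5, 2/5 + 2/5*4/5) = [14/25, 18/25)
  'd': [2/5 + 2/5*4/5, 2/5 + 2/5*1/1) = [18/25, 4/5)
  emit 'f', narrow to [2/5, 14/25)
Step 3: interval [2/5, 14/25), width = 14/25 - 2/5 = 4/25
  'f': [2/5 + 4/25*0/1, 2/5 + 4/25*2/5) = [2/5, 58/125)
  'b': [2/5 + 4/25*2/5, 2/5 + 4/25*4/5) = [58/125, 66/125)
  'd': [2/5 + 4/25*4/5, 2/5 + 4/25*1/1) = [66/125, 14/25) <- contains code 68/125
  emit 'd', narrow to [66/125, 14/25)

Answer: 66/125 14/25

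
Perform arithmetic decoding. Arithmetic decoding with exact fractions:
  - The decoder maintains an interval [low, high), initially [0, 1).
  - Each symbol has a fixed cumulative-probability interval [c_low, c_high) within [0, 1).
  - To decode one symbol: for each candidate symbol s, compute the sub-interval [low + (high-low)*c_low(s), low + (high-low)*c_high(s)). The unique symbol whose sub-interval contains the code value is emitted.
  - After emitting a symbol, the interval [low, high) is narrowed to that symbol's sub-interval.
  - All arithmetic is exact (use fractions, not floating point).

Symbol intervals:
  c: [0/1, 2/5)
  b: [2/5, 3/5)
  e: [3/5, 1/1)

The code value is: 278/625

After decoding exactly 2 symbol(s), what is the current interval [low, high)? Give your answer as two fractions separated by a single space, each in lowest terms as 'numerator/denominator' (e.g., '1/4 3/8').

Answer: 2/5 12/25

Derivation:
Step 1: interval [0/1, 1/1), width = 1/1 - 0/1 = 1/1
  'c': [0/1 + 1/1*0/1, 0/1 + 1/1*2/5) = [0/1, 2/5)
  'b': [0/1 + 1/1*2/5, 0/1 + 1/1*3/5) = [2/5, 3/5) <- contains code 278/625
  'e': [0/1 + 1/1*3/5, 0/1 + 1/1*1/1) = [3/5, 1/1)
  emit 'b', narrow to [2/5, 3/5)
Step 2: interval [2/5, 3/5), width = 3/5 - 2/5 = 1/5
  'c': [2/5 + 1/5*0/1, 2/5 + 1/5*2/5) = [2/5, 12/25) <- contains code 278/625
  'b': [2/5 + 1/5*2/5, 2/5 + 1/5*3/5) = [12/25, 13/25)
  'e': [2/5 + 1/5*3/5, 2/5 + 1/5*1/1) = [13/25, 3/5)
  emit 'c', narrow to [2/5, 12/25)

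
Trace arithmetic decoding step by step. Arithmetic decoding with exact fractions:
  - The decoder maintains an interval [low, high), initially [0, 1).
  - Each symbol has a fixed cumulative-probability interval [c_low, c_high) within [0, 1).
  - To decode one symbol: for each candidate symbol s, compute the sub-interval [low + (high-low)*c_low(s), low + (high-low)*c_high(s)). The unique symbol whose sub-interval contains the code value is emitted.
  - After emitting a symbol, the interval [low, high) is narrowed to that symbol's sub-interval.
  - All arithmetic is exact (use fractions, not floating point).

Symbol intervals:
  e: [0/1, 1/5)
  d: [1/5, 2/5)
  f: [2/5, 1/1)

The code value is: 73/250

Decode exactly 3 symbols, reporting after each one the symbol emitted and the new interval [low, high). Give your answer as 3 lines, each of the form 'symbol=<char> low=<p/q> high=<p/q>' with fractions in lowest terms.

Answer: symbol=d low=1/5 high=2/5
symbol=f low=7/25 high=2/5
symbol=e low=7/25 high=38/125

Derivation:
Step 1: interval [0/1, 1/1), width = 1/1 - 0/1 = 1/1
  'e': [0/1 + 1/1*0/1, 0/1 + 1/1*1/5) = [0/1, 1/5)
  'd': [0/1 + 1/1*1/5, 0/1 + 1/1*2/5) = [1/5, 2/5) <- contains code 73/250
  'f': [0/1 + 1/1*2/5, 0/1 + 1/1*1/1) = [2/5, 1/1)
  emit 'd', narrow to [1/5, 2/5)
Step 2: interval [1/5, 2/5), width = 2/5 - 1/5 = 1/5
  'e': [1/5 + 1/5*0/1, 1/5 + 1/5*1/5) = [1/5, 6/25)
  'd': [1/5 + 1/5*1/5, 1/5 + 1/5*2/5) = [6/25, 7/25)
  'f': [1/5 + 1/5*2/5, 1/5 + 1/5*1/1) = [7/25, 2/5) <- contains code 73/250
  emit 'f', narrow to [7/25, 2/5)
Step 3: interval [7/25, 2/5), width = 2/5 - 7/25 = 3/25
  'e': [7/25 + 3/25*0/1, 7/25 + 3/25*1/5) = [7/25, 38/125) <- contains code 73/250
  'd': [7/25 + 3/25*1/5, 7/25 + 3/25*2/5) = [38/125, 41/125)
  'f': [7/25 + 3/25*2/5, 7/25 + 3/25*1/1) = [41/125, 2/5)
  emit 'e', narrow to [7/25, 38/125)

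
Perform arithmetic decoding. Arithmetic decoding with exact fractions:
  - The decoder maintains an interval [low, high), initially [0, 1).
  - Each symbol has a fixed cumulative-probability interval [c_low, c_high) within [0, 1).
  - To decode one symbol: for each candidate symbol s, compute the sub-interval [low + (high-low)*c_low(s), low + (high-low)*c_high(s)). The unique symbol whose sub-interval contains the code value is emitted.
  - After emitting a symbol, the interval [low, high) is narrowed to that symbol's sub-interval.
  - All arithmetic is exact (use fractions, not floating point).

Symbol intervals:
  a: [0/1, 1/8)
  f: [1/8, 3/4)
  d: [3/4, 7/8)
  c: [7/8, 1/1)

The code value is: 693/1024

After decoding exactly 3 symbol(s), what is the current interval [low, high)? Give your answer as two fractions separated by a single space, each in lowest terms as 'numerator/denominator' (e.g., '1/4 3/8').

Answer: 43/64 349/512

Derivation:
Step 1: interval [0/1, 1/1), width = 1/1 - 0/1 = 1/1
  'a': [0/1 + 1/1*0/1, 0/1 + 1/1*1/8) = [0/1, 1/8)
  'f': [0/1 + 1/1*1/8, 0/1 + 1/1*3/4) = [1/8, 3/4) <- contains code 693/1024
  'd': [0/1 + 1/1*3/4, 0/1 + 1/1*7/8) = [3/4, 7/8)
  'c': [0/1 + 1/1*7/8, 0/1 + 1/1*1/1) = [7/8, 1/1)
  emit 'f', narrow to [1/8, 3/4)
Step 2: interval [1/8, 3/4), width = 3/4 - 1/8 = 5/8
  'a': [1/8 + 5/8*0/1, 1/8 + 5/8*1/8) = [1/8, 13/64)
  'f': [1/8 + 5/8*1/8, 1/8 + 5/8*3/4) = [13/64, 19/32)
  'd': [1/8 + 5/8*3/4, 1/8 + 5/8*7/8) = [19/32, 43/64)
  'c': [1/8 + 5/8*7/8, 1/8 + 5/8*1/1) = [43/64, 3/4) <- contains code 693/1024
  emit 'c', narrow to [43/64, 3/4)
Step 3: interval [43/64, 3/4), width = 3/4 - 43/64 = 5/64
  'a': [43/64 + 5/64*0/1, 43/64 + 5/64*1/8) = [43/64, 349/512) <- contains code 693/1024
  'f': [43/64 + 5/64*1/8, 43/64 + 5/64*3/4) = [349/512, 187/256)
  'd': [43/64 + 5/64*3/4, 43/64 + 5/64*7/8) = [187/256, 379/512)
  'c': [43/64 + 5/64*7/8, 43/64 + 5/64*1/1) = [379/512, 3/4)
  emit 'a', narrow to [43/64, 349/512)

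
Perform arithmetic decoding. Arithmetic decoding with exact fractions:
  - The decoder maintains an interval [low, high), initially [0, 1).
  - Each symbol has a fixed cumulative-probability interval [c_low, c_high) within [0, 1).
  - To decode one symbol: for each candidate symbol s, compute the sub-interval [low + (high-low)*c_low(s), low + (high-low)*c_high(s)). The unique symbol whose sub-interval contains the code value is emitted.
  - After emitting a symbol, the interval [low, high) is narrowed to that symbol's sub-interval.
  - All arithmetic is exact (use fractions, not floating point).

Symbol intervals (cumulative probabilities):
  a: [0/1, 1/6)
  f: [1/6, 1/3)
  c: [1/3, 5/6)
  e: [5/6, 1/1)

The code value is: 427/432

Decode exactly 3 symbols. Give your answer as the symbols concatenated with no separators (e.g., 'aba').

Step 1: interval [0/1, 1/1), width = 1/1 - 0/1 = 1/1
  'a': [0/1 + 1/1*0/1, 0/1 + 1/1*1/6) = [0/1, 1/6)
  'f': [0/1 + 1/1*1/6, 0/1 + 1/1*1/3) = [1/6, 1/3)
  'c': [0/1 + 1/1*1/3, 0/1 + 1/1*5/6) = [1/3, 5/6)
  'e': [0/1 + 1/1*5/6, 0/1 + 1/1*1/1) = [5/6, 1/1) <- contains code 427/432
  emit 'e', narrow to [5/6, 1/1)
Step 2: interval [5/6, 1/1), width = 1/1 - 5/6 = 1/6
  'a': [5/6 + 1/6*0/1, 5/6 + 1/6*1/6) = [5/6, 31/36)
  'f': [5/6 + 1/6*1/6, 5/6 + 1/6*1/3) = [31/36, 8/9)
  'c': [5/6 + 1/6*1/3, 5/6 + 1/6*5/6) = [8/9, 35/36)
  'e': [5/6 + 1/6*5/6, 5/6 + 1/6*1/1) = [35/36, 1/1) <- contains code 427/432
  emit 'e', narrow to [35/36, 1/1)
Step 3: interval [35/36, 1/1), width = 1/1 - 35/36 = 1/36
  'a': [35/36 + 1/36*0/1, 35/36 + 1/36*1/6) = [35/36, 211/216)
  'f': [35/36 + 1/36*1/6, 35/36 + 1/36*1/3) = [211/216, 53/54)
  'c': [35/36 + 1/36*1/3, 35/36 + 1/36*5/6) = [53/54, 215/216) <- contains code 427/432
  'e': [35/36 + 1/36*5/6, 35/36 + 1/36*1/1) = [215/216, 1/1)
  emit 'c', narrow to [53/54, 215/216)

Answer: eec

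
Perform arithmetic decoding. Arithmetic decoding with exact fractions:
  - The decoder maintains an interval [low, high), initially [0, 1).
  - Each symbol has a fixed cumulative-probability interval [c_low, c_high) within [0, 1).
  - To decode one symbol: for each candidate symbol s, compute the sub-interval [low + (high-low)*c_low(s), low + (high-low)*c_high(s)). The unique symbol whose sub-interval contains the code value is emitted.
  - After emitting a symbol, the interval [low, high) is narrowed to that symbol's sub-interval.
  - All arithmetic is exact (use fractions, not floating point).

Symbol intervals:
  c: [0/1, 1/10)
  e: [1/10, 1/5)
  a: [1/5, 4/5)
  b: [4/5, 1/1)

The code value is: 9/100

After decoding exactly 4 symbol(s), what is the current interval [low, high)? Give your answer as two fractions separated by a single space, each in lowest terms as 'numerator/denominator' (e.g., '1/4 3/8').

Answer: 54/625 117/1250

Derivation:
Step 1: interval [0/1, 1/1), width = 1/1 - 0/1 = 1/1
  'c': [0/1 + 1/1*0/1, 0/1 + 1/1*1/10) = [0/1, 1/10) <- contains code 9/100
  'e': [0/1 + 1/1*1/10, 0/1 + 1/1*1/5) = [1/10, 1/5)
  'a': [0/1 + 1/1*1/5, 0/1 + 1/1*4/5) = [1/5, 4/5)
  'b': [0/1 + 1/1*4/5, 0/1 + 1/1*1/1) = [4/5, 1/1)
  emit 'c', narrow to [0/1, 1/10)
Step 2: interval [0/1, 1/10), width = 1/10 - 0/1 = 1/10
  'c': [0/1 + 1/10*0/1, 0/1 + 1/10*1/10) = [0/1, 1/100)
  'e': [0/1 + 1/10*1/10, 0/1 + 1/10*1/5) = [1/100, 1/50)
  'a': [0/1 + 1/10*1/5, 0/1 + 1/10*4/5) = [1/50, 2/25)
  'b': [0/1 + 1/10*4/5, 0/1 + 1/10*1/1) = [2/25, 1/10) <- contains code 9/100
  emit 'b', narrow to [2/25, 1/10)
Step 3: interval [2/25, 1/10), width = 1/10 - 2/25 = 1/50
  'c': [2/25 + 1/50*0/1, 2/25 + 1/50*1/10) = [2/25, 41/500)
  'e': [2/25 + 1/50*1/10, 2/25 + 1/50*1/5) = [41/500, 21/250)
  'a': [2/25 + 1/50*1/5, 2/25 + 1/50*4/5) = [21/250, 12/125) <- contains code 9/100
  'b': [2/25 + 1/50*4/5, 2/25 + 1/50*1/1) = [12/125, 1/10)
  emit 'a', narrow to [21/250, 12/125)
Step 4: interval [21/250, 12/125), width = 12/125 - 21/250 = 3/250
  'c': [21/250 + 3/250*0/1, 21/250 + 3/250*1/10) = [21/250, 213/2500)
  'e': [21/250 + 3/250*1/10, 21/250 + 3/250*1/5) = [213/2500, 54/625)
  'a': [21/250 + 3/250*1/5, 21/250 + 3/250*4/5) = [54/625, 117/1250) <- contains code 9/100
  'b': [21/250 + 3/250*4/5, 21/250 + 3/250*1/1) = [117/1250, 12/125)
  emit 'a', narrow to [54/625, 117/1250)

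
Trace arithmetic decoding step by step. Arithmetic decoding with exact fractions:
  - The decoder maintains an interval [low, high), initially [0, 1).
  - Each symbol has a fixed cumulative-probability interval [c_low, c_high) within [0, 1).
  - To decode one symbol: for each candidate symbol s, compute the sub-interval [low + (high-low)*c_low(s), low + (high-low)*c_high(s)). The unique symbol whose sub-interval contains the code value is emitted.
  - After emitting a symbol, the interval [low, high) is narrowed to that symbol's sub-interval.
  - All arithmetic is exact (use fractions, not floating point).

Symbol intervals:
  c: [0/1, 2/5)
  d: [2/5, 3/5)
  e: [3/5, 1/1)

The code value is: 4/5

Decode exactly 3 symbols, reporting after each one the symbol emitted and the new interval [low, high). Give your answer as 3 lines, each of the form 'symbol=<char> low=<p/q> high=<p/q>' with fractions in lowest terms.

Step 1: interval [0/1, 1/1), width = 1/1 - 0/1 = 1/1
  'c': [0/1 + 1/1*0/1, 0/1 + 1/1*2/5) = [0/1, 2/5)
  'd': [0/1 + 1/1*2/5, 0/1 + 1/1*3/5) = [2/5, 3/5)
  'e': [0/1 + 1/1*3/5, 0/1 + 1/1*1/1) = [3/5, 1/1) <- contains code 4/5
  emit 'e', narrow to [3/5, 1/1)
Step 2: interval [3/5, 1/1), width = 1/1 - 3/5 = 2/5
  'c': [3/5 + 2/5*0/1, 3/5 + 2/5*2/5) = [3/5, 19/25)
  'd': [3/5 + 2/5*2/5, 3/5 + 2/5*3/5) = [19/25, 21/25) <- contains code 4/5
  'e': [3/5 + 2/5*3/5, 3/5 + 2/5*1/1) = [21/25, 1/1)
  emit 'd', narrow to [19/25, 21/25)
Step 3: interval [19/25, 21/25), width = 21/25 - 19/25 = 2/25
  'c': [19/25 + 2/25*0/1, 19/25 + 2/25*2/5) = [19/25, 99/125)
  'd': [19/25 + 2/25*2/5, 19/25 + 2/25*3/5) = [99/125, 101/125) <- contains code 4/5
  'e': [19/25 + 2/25*3/5, 19/25 + 2/25*1/1) = [101/125, 21/25)
  emit 'd', narrow to [99/125, 101/125)

Answer: symbol=e low=3/5 high=1/1
symbol=d low=19/25 high=21/25
symbol=d low=99/125 high=101/125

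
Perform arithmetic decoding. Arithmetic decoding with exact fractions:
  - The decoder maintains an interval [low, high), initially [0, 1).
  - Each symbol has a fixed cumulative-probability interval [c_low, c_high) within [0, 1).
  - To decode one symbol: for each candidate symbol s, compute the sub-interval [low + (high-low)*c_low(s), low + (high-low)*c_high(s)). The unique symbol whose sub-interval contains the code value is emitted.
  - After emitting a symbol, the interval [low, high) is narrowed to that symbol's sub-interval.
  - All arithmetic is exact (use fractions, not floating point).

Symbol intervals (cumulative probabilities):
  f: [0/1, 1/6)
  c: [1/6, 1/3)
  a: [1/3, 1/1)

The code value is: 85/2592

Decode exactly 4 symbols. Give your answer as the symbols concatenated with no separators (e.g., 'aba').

Answer: fccf

Derivation:
Step 1: interval [0/1, 1/1), width = 1/1 - 0/1 = 1/1
  'f': [0/1 + 1/1*0/1, 0/1 + 1/1*1/6) = [0/1, 1/6) <- contains code 85/2592
  'c': [0/1 + 1/1*1/6, 0/1 + 1/1*1/3) = [1/6, 1/3)
  'a': [0/1 + 1/1*1/3, 0/1 + 1/1*1/1) = [1/3, 1/1)
  emit 'f', narrow to [0/1, 1/6)
Step 2: interval [0/1, 1/6), width = 1/6 - 0/1 = 1/6
  'f': [0/1 + 1/6*0/1, 0/1 + 1/6*1/6) = [0/1, 1/36)
  'c': [0/1 + 1/6*1/6, 0/1 + 1/6*1/3) = [1/36, 1/18) <- contains code 85/2592
  'a': [0/1 + 1/6*1/3, 0/1 + 1/6*1/1) = [1/18, 1/6)
  emit 'c', narrow to [1/36, 1/18)
Step 3: interval [1/36, 1/18), width = 1/18 - 1/36 = 1/36
  'f': [1/36 + 1/36*0/1, 1/36 + 1/36*1/6) = [1/36, 7/216)
  'c': [1/36 + 1/36*1/6, 1/36 + 1/36*1/3) = [7/216, 1/27) <- contains code 85/2592
  'a': [1/36 + 1/36*1/3, 1/36 + 1/36*1/1) = [1/27, 1/18)
  emit 'c', narrow to [7/216, 1/27)
Step 4: interval [7/216, 1/27), width = 1/27 - 7/216 = 1/216
  'f': [7/216 + 1/216*0/1, 7/216 + 1/216*1/6) = [7/216, 43/1296) <- contains code 85/2592
  'c': [7/216 + 1/216*1/6, 7/216 + 1/216*1/3) = [43/1296, 11/324)
  'a': [7/216 + 1/216*1/3, 7/216 + 1/216*1/1) = [11/324, 1/27)
  emit 'f', narrow to [7/216, 43/1296)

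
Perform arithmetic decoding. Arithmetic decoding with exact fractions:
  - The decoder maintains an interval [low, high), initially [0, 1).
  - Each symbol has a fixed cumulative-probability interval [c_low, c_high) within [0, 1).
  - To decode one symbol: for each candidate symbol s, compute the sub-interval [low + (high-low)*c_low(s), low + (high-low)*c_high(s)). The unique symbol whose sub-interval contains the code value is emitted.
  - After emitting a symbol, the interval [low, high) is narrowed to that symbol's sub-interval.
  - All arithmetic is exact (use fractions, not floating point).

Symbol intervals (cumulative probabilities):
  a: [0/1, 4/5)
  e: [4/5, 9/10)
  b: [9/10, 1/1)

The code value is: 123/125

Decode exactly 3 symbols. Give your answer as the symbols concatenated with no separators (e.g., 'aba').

Step 1: interval [0/1, 1/1), width = 1/1 - 0/1 = 1/1
  'a': [0/1 + 1/1*0/1, 0/1 + 1/1*4/5) = [0/1, 4/5)
  'e': [0/1 + 1/1*4/5, 0/1 + 1/1*9/10) = [4/5, 9/10)
  'b': [0/1 + 1/1*9/10, 0/1 + 1/1*1/1) = [9/10, 1/1) <- contains code 123/125
  emit 'b', narrow to [9/10, 1/1)
Step 2: interval [9/10, 1/1), width = 1/1 - 9/10 = 1/10
  'a': [9/10 + 1/10*0/1, 9/10 + 1/10*4/5) = [9/10, 49/50)
  'e': [9/10 + 1/10*4/5, 9/10 + 1/10*9/10) = [49/50, 99/100) <- contains code 123/125
  'b': [9/10 + 1/10*9/10, 9/10 + 1/10*1/1) = [99/100, 1/1)
  emit 'e', narrow to [49/50, 99/100)
Step 3: interval [49/50, 99/100), width = 99/100 - 49/50 = 1/100
  'a': [49/50 + 1/100*0/1, 49/50 + 1/100*4/5) = [49/50, 247/250) <- contains code 123/125
  'e': [49/50 + 1/100*4/5, 49/50 + 1/100*9/10) = [247/250, 989/1000)
  'b': [49/50 + 1/100*9/10, 49/50 + 1/100*1/1) = [989/1000, 99/100)
  emit 'a', narrow to [49/50, 247/250)

Answer: bea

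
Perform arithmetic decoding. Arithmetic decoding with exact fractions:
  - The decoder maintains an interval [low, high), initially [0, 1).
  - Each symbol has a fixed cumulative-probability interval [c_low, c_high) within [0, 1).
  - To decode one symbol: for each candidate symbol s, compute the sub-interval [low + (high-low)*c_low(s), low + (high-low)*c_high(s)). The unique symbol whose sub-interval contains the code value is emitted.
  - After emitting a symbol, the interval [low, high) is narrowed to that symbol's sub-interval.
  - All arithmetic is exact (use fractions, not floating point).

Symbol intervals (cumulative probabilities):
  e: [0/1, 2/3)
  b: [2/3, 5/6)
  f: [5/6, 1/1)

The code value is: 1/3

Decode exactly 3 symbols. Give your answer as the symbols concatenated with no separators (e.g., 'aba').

Step 1: interval [0/1, 1/1), width = 1/1 - 0/1 = 1/1
  'e': [0/1 + 1/1*0/1, 0/1 + 1/1*2/3) = [0/1, 2/3) <- contains code 1/3
  'b': [0/1 + 1/1*2/3, 0/1 + 1/1*5/6) = [2/3, 5/6)
  'f': [0/1 + 1/1*5/6, 0/1 + 1/1*1/1) = [5/6, 1/1)
  emit 'e', narrow to [0/1, 2/3)
Step 2: interval [0/1, 2/3), width = 2/3 - 0/1 = 2/3
  'e': [0/1 + 2/3*0/1, 0/1 + 2/3*2/3) = [0/1, 4/9) <- contains code 1/3
  'b': [0/1 + 2/3*2/3, 0/1 + 2/3*5/6) = [4/9, 5/9)
  'f': [0/1 + 2/3*5/6, 0/1 + 2/3*1/1) = [5/9, 2/3)
  emit 'e', narrow to [0/1, 4/9)
Step 3: interval [0/1, 4/9), width = 4/9 - 0/1 = 4/9
  'e': [0/1 + 4/9*0/1, 0/1 + 4/9*2/3) = [0/1, 8/27)
  'b': [0/1 + 4/9*2/3, 0/1 + 4/9*5/6) = [8/27, 10/27) <- contains code 1/3
  'f': [0/1 + 4/9*5/6, 0/1 + 4/9*1/1) = [10/27, 4/9)
  emit 'b', narrow to [8/27, 10/27)

Answer: eeb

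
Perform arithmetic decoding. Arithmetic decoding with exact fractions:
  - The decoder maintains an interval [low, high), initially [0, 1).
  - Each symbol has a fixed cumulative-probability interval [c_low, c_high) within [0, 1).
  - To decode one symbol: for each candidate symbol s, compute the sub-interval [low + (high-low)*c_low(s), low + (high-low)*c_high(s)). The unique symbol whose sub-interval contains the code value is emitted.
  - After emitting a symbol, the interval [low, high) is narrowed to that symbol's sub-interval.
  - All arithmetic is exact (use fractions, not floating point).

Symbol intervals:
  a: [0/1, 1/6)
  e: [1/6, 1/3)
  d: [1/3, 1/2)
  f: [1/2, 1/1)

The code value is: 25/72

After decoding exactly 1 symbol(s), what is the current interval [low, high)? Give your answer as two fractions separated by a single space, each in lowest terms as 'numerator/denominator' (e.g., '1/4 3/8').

Step 1: interval [0/1, 1/1), width = 1/1 - 0/1 = 1/1
  'a': [0/1 + 1/1*0/1, 0/1 + 1/1*1/6) = [0/1, 1/6)
  'e': [0/1 + 1/1*1/6, 0/1 + 1/1*1/3) = [1/6, 1/3)
  'd': [0/1 + 1/1*1/3, 0/1 + 1/1*1/2) = [1/3, 1/2) <- contains code 25/72
  'f': [0/1 + 1/1*1/2, 0/1 + 1/1*1/1) = [1/2, 1/1)
  emit 'd', narrow to [1/3, 1/2)

Answer: 1/3 1/2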